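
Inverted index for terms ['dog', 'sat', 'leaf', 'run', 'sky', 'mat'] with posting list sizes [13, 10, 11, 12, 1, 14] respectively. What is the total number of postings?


Summing posting list sizes:
'dog': 13 postings
'sat': 10 postings
'leaf': 11 postings
'run': 12 postings
'sky': 1 postings
'mat': 14 postings
Total = 13 + 10 + 11 + 12 + 1 + 14 = 61

61


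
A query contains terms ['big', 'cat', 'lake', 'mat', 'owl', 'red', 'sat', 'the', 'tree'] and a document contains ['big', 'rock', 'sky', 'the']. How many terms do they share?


Query terms: ['big', 'cat', 'lake', 'mat', 'owl', 'red', 'sat', 'the', 'tree']
Document terms: ['big', 'rock', 'sky', 'the']
Common terms: ['big', 'the']
Overlap count = 2

2


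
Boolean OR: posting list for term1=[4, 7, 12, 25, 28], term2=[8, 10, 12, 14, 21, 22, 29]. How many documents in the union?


Boolean OR: find union of posting lists
term1 docs: [4, 7, 12, 25, 28]
term2 docs: [8, 10, 12, 14, 21, 22, 29]
Union: [4, 7, 8, 10, 12, 14, 21, 22, 25, 28, 29]
|union| = 11

11


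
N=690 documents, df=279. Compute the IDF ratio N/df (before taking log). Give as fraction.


IDF ratio = N / df
= 690 / 279
= 230/93

230/93


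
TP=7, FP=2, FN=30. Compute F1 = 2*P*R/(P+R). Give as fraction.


F1 = 2 * P * R / (P + R)
P = TP/(TP+FP) = 7/9 = 7/9
R = TP/(TP+FN) = 7/37 = 7/37
2 * P * R = 2 * 7/9 * 7/37 = 98/333
P + R = 7/9 + 7/37 = 322/333
F1 = 98/333 / 322/333 = 7/23

7/23


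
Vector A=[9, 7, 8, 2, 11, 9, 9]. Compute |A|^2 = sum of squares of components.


|A|^2 = sum of squared components
A[0]^2 = 9^2 = 81
A[1]^2 = 7^2 = 49
A[2]^2 = 8^2 = 64
A[3]^2 = 2^2 = 4
A[4]^2 = 11^2 = 121
A[5]^2 = 9^2 = 81
A[6]^2 = 9^2 = 81
Sum = 81 + 49 + 64 + 4 + 121 + 81 + 81 = 481

481


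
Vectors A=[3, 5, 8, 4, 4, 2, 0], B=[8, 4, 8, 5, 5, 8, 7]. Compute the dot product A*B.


Dot product = sum of element-wise products
A[0]*B[0] = 3*8 = 24
A[1]*B[1] = 5*4 = 20
A[2]*B[2] = 8*8 = 64
A[3]*B[3] = 4*5 = 20
A[4]*B[4] = 4*5 = 20
A[5]*B[5] = 2*8 = 16
A[6]*B[6] = 0*7 = 0
Sum = 24 + 20 + 64 + 20 + 20 + 16 + 0 = 164

164


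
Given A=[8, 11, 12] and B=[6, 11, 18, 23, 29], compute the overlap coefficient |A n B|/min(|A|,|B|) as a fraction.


A intersect B = [11]
|A intersect B| = 1
min(|A|, |B|) = min(3, 5) = 3
Overlap = 1 / 3 = 1/3

1/3


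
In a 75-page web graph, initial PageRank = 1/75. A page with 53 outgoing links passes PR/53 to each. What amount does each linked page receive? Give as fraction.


Initial PR = 1/75 = 1/75
Outlinks = 53
Contribution per link = PR / outlinks
= 1/75 / 53
= 1/3975

1/3975


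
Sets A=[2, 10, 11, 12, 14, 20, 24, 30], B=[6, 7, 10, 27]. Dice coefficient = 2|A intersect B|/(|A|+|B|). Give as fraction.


A intersect B = [10]
|A intersect B| = 1
|A| = 8, |B| = 4
Dice = 2*1 / (8+4)
= 2 / 12 = 1/6

1/6


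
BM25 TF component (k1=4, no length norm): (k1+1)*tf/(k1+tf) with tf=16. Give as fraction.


BM25 TF component = (k1+1)*tf / (k1+tf)
k1 = 4, tf = 16
Numerator = (4+1)*16 = 80
Denominator = 4 + 16 = 20
= 80/20 = 4

4


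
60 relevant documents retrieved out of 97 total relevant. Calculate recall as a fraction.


Recall = retrieved_relevant / total_relevant
= 60 / 97
= 60 / (60 + 37)
= 60/97

60/97


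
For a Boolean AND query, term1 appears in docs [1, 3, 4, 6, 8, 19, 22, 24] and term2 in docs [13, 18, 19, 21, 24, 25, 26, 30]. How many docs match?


Boolean AND: find intersection of posting lists
term1 docs: [1, 3, 4, 6, 8, 19, 22, 24]
term2 docs: [13, 18, 19, 21, 24, 25, 26, 30]
Intersection: [19, 24]
|intersection| = 2

2


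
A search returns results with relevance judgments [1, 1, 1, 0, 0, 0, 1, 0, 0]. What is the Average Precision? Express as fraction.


Computing P@k for each relevant position:
Position 1: relevant, P@1 = 1/1 = 1
Position 2: relevant, P@2 = 2/2 = 1
Position 3: relevant, P@3 = 3/3 = 1
Position 4: not relevant
Position 5: not relevant
Position 6: not relevant
Position 7: relevant, P@7 = 4/7 = 4/7
Position 8: not relevant
Position 9: not relevant
Sum of P@k = 1 + 1 + 1 + 4/7 = 25/7
AP = 25/7 / 4 = 25/28

25/28


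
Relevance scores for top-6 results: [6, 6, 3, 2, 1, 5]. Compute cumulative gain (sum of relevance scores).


Cumulative Gain = sum of relevance scores
Position 1: rel=6, running sum=6
Position 2: rel=6, running sum=12
Position 3: rel=3, running sum=15
Position 4: rel=2, running sum=17
Position 5: rel=1, running sum=18
Position 6: rel=5, running sum=23
CG = 23

23


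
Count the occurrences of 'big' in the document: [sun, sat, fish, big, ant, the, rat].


Document has 7 words
Scanning for 'big':
Found at positions: [3]
Count = 1

1


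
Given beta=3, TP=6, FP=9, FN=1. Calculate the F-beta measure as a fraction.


P = TP/(TP+FP) = 6/15 = 2/5
R = TP/(TP+FN) = 6/7 = 6/7
beta^2 = 3^2 = 9
(1 + beta^2) = 10
Numerator = (1+beta^2)*P*R = 24/7
Denominator = beta^2*P + R = 18/5 + 6/7 = 156/35
F_beta = 10/13

10/13


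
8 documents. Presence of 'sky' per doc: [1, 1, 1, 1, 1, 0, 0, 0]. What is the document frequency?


Checking each document for 'sky':
Doc 1: present
Doc 2: present
Doc 3: present
Doc 4: present
Doc 5: present
Doc 6: absent
Doc 7: absent
Doc 8: absent
df = sum of presences = 1 + 1 + 1 + 1 + 1 + 0 + 0 + 0 = 5

5


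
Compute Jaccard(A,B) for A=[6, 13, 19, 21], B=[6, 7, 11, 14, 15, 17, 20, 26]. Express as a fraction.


A intersect B = [6]
|A intersect B| = 1
A union B = [6, 7, 11, 13, 14, 15, 17, 19, 20, 21, 26]
|A union B| = 11
Jaccard = 1/11 = 1/11

1/11


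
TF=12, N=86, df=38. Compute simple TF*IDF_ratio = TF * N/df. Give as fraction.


TF * (N/df)
= 12 * (86/38)
= 12 * 43/19
= 516/19

516/19


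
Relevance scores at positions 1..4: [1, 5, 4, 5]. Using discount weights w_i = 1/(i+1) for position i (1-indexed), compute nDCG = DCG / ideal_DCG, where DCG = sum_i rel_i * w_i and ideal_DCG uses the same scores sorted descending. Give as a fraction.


Position discount weights w_i = 1/(i+1) for i=1..4:
Weights = [1/2, 1/3, 1/4, 1/5]
Actual relevance: [1, 5, 4, 5]
DCG = 1/2 + 5/3 + 4/4 + 5/5 = 25/6
Ideal relevance (sorted desc): [5, 5, 4, 1]
Ideal DCG = 5/2 + 5/3 + 4/4 + 1/5 = 161/30
nDCG = DCG / ideal_DCG = 25/6 / 161/30 = 125/161

125/161


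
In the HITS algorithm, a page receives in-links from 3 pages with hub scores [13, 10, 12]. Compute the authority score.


Authority = sum of hub scores of in-linkers
In-link 1: hub score = 13
In-link 2: hub score = 10
In-link 3: hub score = 12
Authority = 13 + 10 + 12 = 35

35


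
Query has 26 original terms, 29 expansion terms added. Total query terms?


Original terms: 26
Expansion terms: 29
Total = 26 + 29 = 55

55


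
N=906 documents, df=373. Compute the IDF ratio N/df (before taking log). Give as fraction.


IDF ratio = N / df
= 906 / 373
= 906/373

906/373


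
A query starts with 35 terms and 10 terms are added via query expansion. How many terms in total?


Original terms: 35
Expansion terms: 10
Total = 35 + 10 = 45

45


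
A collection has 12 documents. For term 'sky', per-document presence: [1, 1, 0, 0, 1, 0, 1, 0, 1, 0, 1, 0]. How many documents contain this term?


Checking each document for 'sky':
Doc 1: present
Doc 2: present
Doc 3: absent
Doc 4: absent
Doc 5: present
Doc 6: absent
Doc 7: present
Doc 8: absent
Doc 9: present
Doc 10: absent
Doc 11: present
Doc 12: absent
df = sum of presences = 1 + 1 + 0 + 0 + 1 + 0 + 1 + 0 + 1 + 0 + 1 + 0 = 6

6


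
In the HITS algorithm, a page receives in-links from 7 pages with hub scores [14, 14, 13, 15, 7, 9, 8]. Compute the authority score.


Authority = sum of hub scores of in-linkers
In-link 1: hub score = 14
In-link 2: hub score = 14
In-link 3: hub score = 13
In-link 4: hub score = 15
In-link 5: hub score = 7
In-link 6: hub score = 9
In-link 7: hub score = 8
Authority = 14 + 14 + 13 + 15 + 7 + 9 + 8 = 80

80


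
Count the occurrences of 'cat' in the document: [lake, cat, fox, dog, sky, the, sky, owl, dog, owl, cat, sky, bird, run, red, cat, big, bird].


Document has 18 words
Scanning for 'cat':
Found at positions: [1, 10, 15]
Count = 3

3


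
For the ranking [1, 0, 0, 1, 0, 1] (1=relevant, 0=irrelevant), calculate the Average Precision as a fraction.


Computing P@k for each relevant position:
Position 1: relevant, P@1 = 1/1 = 1
Position 2: not relevant
Position 3: not relevant
Position 4: relevant, P@4 = 2/4 = 1/2
Position 5: not relevant
Position 6: relevant, P@6 = 3/6 = 1/2
Sum of P@k = 1 + 1/2 + 1/2 = 2
AP = 2 / 3 = 2/3

2/3


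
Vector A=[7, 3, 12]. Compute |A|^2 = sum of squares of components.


|A|^2 = sum of squared components
A[0]^2 = 7^2 = 49
A[1]^2 = 3^2 = 9
A[2]^2 = 12^2 = 144
Sum = 49 + 9 + 144 = 202

202


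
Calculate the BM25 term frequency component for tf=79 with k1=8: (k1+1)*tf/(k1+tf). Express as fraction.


BM25 TF component = (k1+1)*tf / (k1+tf)
k1 = 8, tf = 79
Numerator = (8+1)*79 = 711
Denominator = 8 + 79 = 87
= 711/87 = 237/29

237/29


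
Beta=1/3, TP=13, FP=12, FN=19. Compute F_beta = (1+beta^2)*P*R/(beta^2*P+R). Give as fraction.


P = TP/(TP+FP) = 13/25 = 13/25
R = TP/(TP+FN) = 13/32 = 13/32
beta^2 = 1/3^2 = 1/9
(1 + beta^2) = 10/9
Numerator = (1+beta^2)*P*R = 169/720
Denominator = beta^2*P + R = 13/225 + 13/32 = 3341/7200
F_beta = 130/257

130/257


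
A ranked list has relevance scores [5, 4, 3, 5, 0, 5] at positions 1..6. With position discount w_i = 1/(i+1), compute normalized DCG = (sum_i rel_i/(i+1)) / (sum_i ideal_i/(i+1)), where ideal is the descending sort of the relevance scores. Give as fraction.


Position discount weights w_i = 1/(i+1) for i=1..6:
Weights = [1/2, 1/3, 1/4, 1/5, 1/6, 1/7]
Actual relevance: [5, 4, 3, 5, 0, 5]
DCG = 5/2 + 4/3 + 3/4 + 5/5 + 0/6 + 5/7 = 529/84
Ideal relevance (sorted desc): [5, 5, 5, 4, 3, 0]
Ideal DCG = 5/2 + 5/3 + 5/4 + 4/5 + 3/6 + 0/7 = 403/60
nDCG = DCG / ideal_DCG = 529/84 / 403/60 = 2645/2821

2645/2821


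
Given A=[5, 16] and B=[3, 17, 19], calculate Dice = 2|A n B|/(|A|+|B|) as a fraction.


A intersect B = []
|A intersect B| = 0
|A| = 2, |B| = 3
Dice = 2*0 / (2+3)
= 0 / 5 = 0

0


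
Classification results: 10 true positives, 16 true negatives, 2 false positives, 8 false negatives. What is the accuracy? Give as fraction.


Accuracy = (TP + TN) / (TP + TN + FP + FN)
TP + TN = 10 + 16 = 26
Total = 10 + 16 + 2 + 8 = 36
Accuracy = 26 / 36 = 13/18

13/18


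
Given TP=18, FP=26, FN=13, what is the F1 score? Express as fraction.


F1 = 2 * P * R / (P + R)
P = TP/(TP+FP) = 18/44 = 9/22
R = TP/(TP+FN) = 18/31 = 18/31
2 * P * R = 2 * 9/22 * 18/31 = 162/341
P + R = 9/22 + 18/31 = 675/682
F1 = 162/341 / 675/682 = 12/25

12/25


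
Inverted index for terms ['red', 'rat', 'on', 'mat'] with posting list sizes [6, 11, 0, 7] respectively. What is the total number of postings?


Summing posting list sizes:
'red': 6 postings
'rat': 11 postings
'on': 0 postings
'mat': 7 postings
Total = 6 + 11 + 0 + 7 = 24

24


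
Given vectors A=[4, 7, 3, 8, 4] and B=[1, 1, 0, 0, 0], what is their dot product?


Dot product = sum of element-wise products
A[0]*B[0] = 4*1 = 4
A[1]*B[1] = 7*1 = 7
A[2]*B[2] = 3*0 = 0
A[3]*B[3] = 8*0 = 0
A[4]*B[4] = 4*0 = 0
Sum = 4 + 7 + 0 + 0 + 0 = 11

11


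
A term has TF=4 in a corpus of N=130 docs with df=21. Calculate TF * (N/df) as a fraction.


TF * (N/df)
= 4 * (130/21)
= 4 * 130/21
= 520/21

520/21


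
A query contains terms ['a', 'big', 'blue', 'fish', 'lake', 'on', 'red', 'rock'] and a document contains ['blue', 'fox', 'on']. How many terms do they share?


Query terms: ['a', 'big', 'blue', 'fish', 'lake', 'on', 'red', 'rock']
Document terms: ['blue', 'fox', 'on']
Common terms: ['blue', 'on']
Overlap count = 2

2


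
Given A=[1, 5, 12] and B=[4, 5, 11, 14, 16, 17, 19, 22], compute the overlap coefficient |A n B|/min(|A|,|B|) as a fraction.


A intersect B = [5]
|A intersect B| = 1
min(|A|, |B|) = min(3, 8) = 3
Overlap = 1 / 3 = 1/3

1/3


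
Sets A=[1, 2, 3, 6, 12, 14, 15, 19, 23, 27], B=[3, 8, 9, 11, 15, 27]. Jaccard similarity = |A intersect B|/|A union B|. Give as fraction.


A intersect B = [3, 15, 27]
|A intersect B| = 3
A union B = [1, 2, 3, 6, 8, 9, 11, 12, 14, 15, 19, 23, 27]
|A union B| = 13
Jaccard = 3/13 = 3/13

3/13


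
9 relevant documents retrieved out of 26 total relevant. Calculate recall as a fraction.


Recall = retrieved_relevant / total_relevant
= 9 / 26
= 9 / (9 + 17)
= 9/26

9/26


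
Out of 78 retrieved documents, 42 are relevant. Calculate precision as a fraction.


Precision = relevant_retrieved / total_retrieved
= 42 / 78
= 42 / (42 + 36)
= 7/13

7/13


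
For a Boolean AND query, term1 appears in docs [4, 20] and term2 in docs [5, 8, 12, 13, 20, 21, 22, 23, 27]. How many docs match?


Boolean AND: find intersection of posting lists
term1 docs: [4, 20]
term2 docs: [5, 8, 12, 13, 20, 21, 22, 23, 27]
Intersection: [20]
|intersection| = 1

1


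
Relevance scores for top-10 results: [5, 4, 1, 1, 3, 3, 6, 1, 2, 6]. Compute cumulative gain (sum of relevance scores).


Cumulative Gain = sum of relevance scores
Position 1: rel=5, running sum=5
Position 2: rel=4, running sum=9
Position 3: rel=1, running sum=10
Position 4: rel=1, running sum=11
Position 5: rel=3, running sum=14
Position 6: rel=3, running sum=17
Position 7: rel=6, running sum=23
Position 8: rel=1, running sum=24
Position 9: rel=2, running sum=26
Position 10: rel=6, running sum=32
CG = 32

32


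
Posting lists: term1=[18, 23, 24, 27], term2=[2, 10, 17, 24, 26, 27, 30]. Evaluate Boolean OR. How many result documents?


Boolean OR: find union of posting lists
term1 docs: [18, 23, 24, 27]
term2 docs: [2, 10, 17, 24, 26, 27, 30]
Union: [2, 10, 17, 18, 23, 24, 26, 27, 30]
|union| = 9

9


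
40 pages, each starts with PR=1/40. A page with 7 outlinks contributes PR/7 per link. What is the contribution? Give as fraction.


Initial PR = 1/40 = 1/40
Outlinks = 7
Contribution per link = PR / outlinks
= 1/40 / 7
= 1/280

1/280


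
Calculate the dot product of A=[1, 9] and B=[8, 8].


Dot product = sum of element-wise products
A[0]*B[0] = 1*8 = 8
A[1]*B[1] = 9*8 = 72
Sum = 8 + 72 = 80

80


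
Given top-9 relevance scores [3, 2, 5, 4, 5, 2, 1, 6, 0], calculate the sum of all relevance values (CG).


Cumulative Gain = sum of relevance scores
Position 1: rel=3, running sum=3
Position 2: rel=2, running sum=5
Position 3: rel=5, running sum=10
Position 4: rel=4, running sum=14
Position 5: rel=5, running sum=19
Position 6: rel=2, running sum=21
Position 7: rel=1, running sum=22
Position 8: rel=6, running sum=28
Position 9: rel=0, running sum=28
CG = 28

28


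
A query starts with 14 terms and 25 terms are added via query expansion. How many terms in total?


Original terms: 14
Expansion terms: 25
Total = 14 + 25 = 39

39


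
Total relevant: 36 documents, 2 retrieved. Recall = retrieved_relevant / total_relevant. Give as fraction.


Recall = retrieved_relevant / total_relevant
= 2 / 36
= 2 / (2 + 34)
= 1/18

1/18


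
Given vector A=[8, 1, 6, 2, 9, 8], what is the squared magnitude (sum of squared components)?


|A|^2 = sum of squared components
A[0]^2 = 8^2 = 64
A[1]^2 = 1^2 = 1
A[2]^2 = 6^2 = 36
A[3]^2 = 2^2 = 4
A[4]^2 = 9^2 = 81
A[5]^2 = 8^2 = 64
Sum = 64 + 1 + 36 + 4 + 81 + 64 = 250

250


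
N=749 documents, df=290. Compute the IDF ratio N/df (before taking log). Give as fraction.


IDF ratio = N / df
= 749 / 290
= 749/290

749/290


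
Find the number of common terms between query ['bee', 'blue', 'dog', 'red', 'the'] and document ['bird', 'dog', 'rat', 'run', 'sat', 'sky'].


Query terms: ['bee', 'blue', 'dog', 'red', 'the']
Document terms: ['bird', 'dog', 'rat', 'run', 'sat', 'sky']
Common terms: ['dog']
Overlap count = 1

1


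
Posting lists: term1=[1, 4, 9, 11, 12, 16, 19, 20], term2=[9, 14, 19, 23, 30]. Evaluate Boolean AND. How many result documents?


Boolean AND: find intersection of posting lists
term1 docs: [1, 4, 9, 11, 12, 16, 19, 20]
term2 docs: [9, 14, 19, 23, 30]
Intersection: [9, 19]
|intersection| = 2

2


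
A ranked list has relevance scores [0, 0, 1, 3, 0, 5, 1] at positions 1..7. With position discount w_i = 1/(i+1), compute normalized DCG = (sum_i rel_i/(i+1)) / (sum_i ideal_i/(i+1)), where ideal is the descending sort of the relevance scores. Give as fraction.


Position discount weights w_i = 1/(i+1) for i=1..7:
Weights = [1/2, 1/3, 1/4, 1/5, 1/6, 1/7, 1/8]
Actual relevance: [0, 0, 1, 3, 0, 5, 1]
DCG = 0/2 + 0/3 + 1/4 + 3/5 + 0/6 + 5/7 + 1/8 = 473/280
Ideal relevance (sorted desc): [5, 3, 1, 1, 0, 0, 0]
Ideal DCG = 5/2 + 3/3 + 1/4 + 1/5 + 0/6 + 0/7 + 0/8 = 79/20
nDCG = DCG / ideal_DCG = 473/280 / 79/20 = 473/1106

473/1106


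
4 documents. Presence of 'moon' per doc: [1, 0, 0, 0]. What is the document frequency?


Checking each document for 'moon':
Doc 1: present
Doc 2: absent
Doc 3: absent
Doc 4: absent
df = sum of presences = 1 + 0 + 0 + 0 = 1

1


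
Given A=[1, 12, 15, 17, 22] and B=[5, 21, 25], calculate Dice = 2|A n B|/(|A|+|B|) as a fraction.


A intersect B = []
|A intersect B| = 0
|A| = 5, |B| = 3
Dice = 2*0 / (5+3)
= 0 / 8 = 0

0


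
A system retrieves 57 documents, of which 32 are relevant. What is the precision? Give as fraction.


Precision = relevant_retrieved / total_retrieved
= 32 / 57
= 32 / (32 + 25)
= 32/57

32/57


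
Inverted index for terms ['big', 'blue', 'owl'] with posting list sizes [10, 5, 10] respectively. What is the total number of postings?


Summing posting list sizes:
'big': 10 postings
'blue': 5 postings
'owl': 10 postings
Total = 10 + 5 + 10 = 25

25


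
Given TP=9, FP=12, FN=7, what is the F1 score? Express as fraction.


F1 = 2 * P * R / (P + R)
P = TP/(TP+FP) = 9/21 = 3/7
R = TP/(TP+FN) = 9/16 = 9/16
2 * P * R = 2 * 3/7 * 9/16 = 27/56
P + R = 3/7 + 9/16 = 111/112
F1 = 27/56 / 111/112 = 18/37

18/37


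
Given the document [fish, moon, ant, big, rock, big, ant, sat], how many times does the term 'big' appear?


Document has 8 words
Scanning for 'big':
Found at positions: [3, 5]
Count = 2

2


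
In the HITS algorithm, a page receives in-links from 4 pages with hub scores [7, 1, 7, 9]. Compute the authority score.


Authority = sum of hub scores of in-linkers
In-link 1: hub score = 7
In-link 2: hub score = 1
In-link 3: hub score = 7
In-link 4: hub score = 9
Authority = 7 + 1 + 7 + 9 = 24

24


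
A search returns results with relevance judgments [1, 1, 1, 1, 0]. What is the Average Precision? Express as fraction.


Computing P@k for each relevant position:
Position 1: relevant, P@1 = 1/1 = 1
Position 2: relevant, P@2 = 2/2 = 1
Position 3: relevant, P@3 = 3/3 = 1
Position 4: relevant, P@4 = 4/4 = 1
Position 5: not relevant
Sum of P@k = 1 + 1 + 1 + 1 = 4
AP = 4 / 4 = 1

1


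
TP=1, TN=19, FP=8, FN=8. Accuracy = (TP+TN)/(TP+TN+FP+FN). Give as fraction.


Accuracy = (TP + TN) / (TP + TN + FP + FN)
TP + TN = 1 + 19 = 20
Total = 1 + 19 + 8 + 8 = 36
Accuracy = 20 / 36 = 5/9

5/9


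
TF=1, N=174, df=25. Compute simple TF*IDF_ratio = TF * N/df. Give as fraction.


TF * (N/df)
= 1 * (174/25)
= 1 * 174/25
= 174/25

174/25


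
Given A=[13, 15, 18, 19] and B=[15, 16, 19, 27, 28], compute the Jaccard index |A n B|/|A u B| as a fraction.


A intersect B = [15, 19]
|A intersect B| = 2
A union B = [13, 15, 16, 18, 19, 27, 28]
|A union B| = 7
Jaccard = 2/7 = 2/7

2/7


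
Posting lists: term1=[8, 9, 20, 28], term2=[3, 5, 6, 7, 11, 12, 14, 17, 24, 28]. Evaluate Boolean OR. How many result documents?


Boolean OR: find union of posting lists
term1 docs: [8, 9, 20, 28]
term2 docs: [3, 5, 6, 7, 11, 12, 14, 17, 24, 28]
Union: [3, 5, 6, 7, 8, 9, 11, 12, 14, 17, 20, 24, 28]
|union| = 13

13


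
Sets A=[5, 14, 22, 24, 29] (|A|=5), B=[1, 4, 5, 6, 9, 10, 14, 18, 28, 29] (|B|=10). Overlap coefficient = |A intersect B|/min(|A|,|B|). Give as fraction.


A intersect B = [5, 14, 29]
|A intersect B| = 3
min(|A|, |B|) = min(5, 10) = 5
Overlap = 3 / 5 = 3/5

3/5


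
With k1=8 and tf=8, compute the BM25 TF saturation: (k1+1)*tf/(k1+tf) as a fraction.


BM25 TF component = (k1+1)*tf / (k1+tf)
k1 = 8, tf = 8
Numerator = (8+1)*8 = 72
Denominator = 8 + 8 = 16
= 72/16 = 9/2

9/2


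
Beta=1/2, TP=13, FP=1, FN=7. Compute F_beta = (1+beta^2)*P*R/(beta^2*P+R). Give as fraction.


P = TP/(TP+FP) = 13/14 = 13/14
R = TP/(TP+FN) = 13/20 = 13/20
beta^2 = 1/2^2 = 1/4
(1 + beta^2) = 5/4
Numerator = (1+beta^2)*P*R = 169/224
Denominator = beta^2*P + R = 13/56 + 13/20 = 247/280
F_beta = 65/76

65/76


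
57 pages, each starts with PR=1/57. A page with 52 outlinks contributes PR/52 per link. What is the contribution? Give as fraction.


Initial PR = 1/57 = 1/57
Outlinks = 52
Contribution per link = PR / outlinks
= 1/57 / 52
= 1/2964

1/2964


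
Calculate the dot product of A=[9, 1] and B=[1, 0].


Dot product = sum of element-wise products
A[0]*B[0] = 9*1 = 9
A[1]*B[1] = 1*0 = 0
Sum = 9 + 0 = 9

9


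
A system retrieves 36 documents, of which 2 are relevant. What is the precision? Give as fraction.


Precision = relevant_retrieved / total_retrieved
= 2 / 36
= 2 / (2 + 34)
= 1/18

1/18


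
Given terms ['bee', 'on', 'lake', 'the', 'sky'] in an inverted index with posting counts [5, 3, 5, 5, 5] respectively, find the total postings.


Summing posting list sizes:
'bee': 5 postings
'on': 3 postings
'lake': 5 postings
'the': 5 postings
'sky': 5 postings
Total = 5 + 3 + 5 + 5 + 5 = 23

23


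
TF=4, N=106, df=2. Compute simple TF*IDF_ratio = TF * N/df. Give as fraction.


TF * (N/df)
= 4 * (106/2)
= 4 * 53
= 212

212


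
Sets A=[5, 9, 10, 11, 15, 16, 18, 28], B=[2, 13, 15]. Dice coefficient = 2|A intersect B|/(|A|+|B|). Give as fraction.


A intersect B = [15]
|A intersect B| = 1
|A| = 8, |B| = 3
Dice = 2*1 / (8+3)
= 2 / 11 = 2/11

2/11


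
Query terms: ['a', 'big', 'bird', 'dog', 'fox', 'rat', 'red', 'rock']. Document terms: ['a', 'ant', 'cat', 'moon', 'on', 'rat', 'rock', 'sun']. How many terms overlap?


Query terms: ['a', 'big', 'bird', 'dog', 'fox', 'rat', 'red', 'rock']
Document terms: ['a', 'ant', 'cat', 'moon', 'on', 'rat', 'rock', 'sun']
Common terms: ['a', 'rat', 'rock']
Overlap count = 3

3


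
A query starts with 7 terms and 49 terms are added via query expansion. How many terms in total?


Original terms: 7
Expansion terms: 49
Total = 7 + 49 = 56

56


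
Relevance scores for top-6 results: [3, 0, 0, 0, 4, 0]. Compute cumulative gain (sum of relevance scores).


Cumulative Gain = sum of relevance scores
Position 1: rel=3, running sum=3
Position 2: rel=0, running sum=3
Position 3: rel=0, running sum=3
Position 4: rel=0, running sum=3
Position 5: rel=4, running sum=7
Position 6: rel=0, running sum=7
CG = 7

7


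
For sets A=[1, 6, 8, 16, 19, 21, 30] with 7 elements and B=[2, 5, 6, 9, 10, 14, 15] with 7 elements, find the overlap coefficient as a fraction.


A intersect B = [6]
|A intersect B| = 1
min(|A|, |B|) = min(7, 7) = 7
Overlap = 1 / 7 = 1/7

1/7


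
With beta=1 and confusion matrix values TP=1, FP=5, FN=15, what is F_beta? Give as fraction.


P = TP/(TP+FP) = 1/6 = 1/6
R = TP/(TP+FN) = 1/16 = 1/16
beta^2 = 1^2 = 1
(1 + beta^2) = 2
Numerator = (1+beta^2)*P*R = 1/48
Denominator = beta^2*P + R = 1/6 + 1/16 = 11/48
F_beta = 1/11

1/11


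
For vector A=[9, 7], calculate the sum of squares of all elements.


|A|^2 = sum of squared components
A[0]^2 = 9^2 = 81
A[1]^2 = 7^2 = 49
Sum = 81 + 49 = 130

130


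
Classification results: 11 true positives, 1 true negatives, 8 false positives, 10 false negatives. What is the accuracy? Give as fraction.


Accuracy = (TP + TN) / (TP + TN + FP + FN)
TP + TN = 11 + 1 = 12
Total = 11 + 1 + 8 + 10 = 30
Accuracy = 12 / 30 = 2/5

2/5


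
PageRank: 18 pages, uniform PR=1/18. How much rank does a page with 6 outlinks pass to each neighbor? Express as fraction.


Initial PR = 1/18 = 1/18
Outlinks = 6
Contribution per link = PR / outlinks
= 1/18 / 6
= 1/108

1/108


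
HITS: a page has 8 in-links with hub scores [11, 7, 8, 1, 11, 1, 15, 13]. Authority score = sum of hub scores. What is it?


Authority = sum of hub scores of in-linkers
In-link 1: hub score = 11
In-link 2: hub score = 7
In-link 3: hub score = 8
In-link 4: hub score = 1
In-link 5: hub score = 11
In-link 6: hub score = 1
In-link 7: hub score = 15
In-link 8: hub score = 13
Authority = 11 + 7 + 8 + 1 + 11 + 1 + 15 + 13 = 67

67


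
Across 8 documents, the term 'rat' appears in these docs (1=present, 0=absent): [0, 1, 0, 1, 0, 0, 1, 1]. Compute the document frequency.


Checking each document for 'rat':
Doc 1: absent
Doc 2: present
Doc 3: absent
Doc 4: present
Doc 5: absent
Doc 6: absent
Doc 7: present
Doc 8: present
df = sum of presences = 0 + 1 + 0 + 1 + 0 + 0 + 1 + 1 = 4

4


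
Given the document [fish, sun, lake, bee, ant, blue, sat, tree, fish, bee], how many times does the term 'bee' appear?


Document has 10 words
Scanning for 'bee':
Found at positions: [3, 9]
Count = 2

2


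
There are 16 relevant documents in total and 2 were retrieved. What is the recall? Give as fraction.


Recall = retrieved_relevant / total_relevant
= 2 / 16
= 2 / (2 + 14)
= 1/8

1/8


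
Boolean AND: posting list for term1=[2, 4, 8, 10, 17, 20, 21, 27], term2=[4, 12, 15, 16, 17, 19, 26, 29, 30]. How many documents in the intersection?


Boolean AND: find intersection of posting lists
term1 docs: [2, 4, 8, 10, 17, 20, 21, 27]
term2 docs: [4, 12, 15, 16, 17, 19, 26, 29, 30]
Intersection: [4, 17]
|intersection| = 2

2


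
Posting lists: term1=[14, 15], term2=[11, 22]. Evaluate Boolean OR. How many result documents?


Boolean OR: find union of posting lists
term1 docs: [14, 15]
term2 docs: [11, 22]
Union: [11, 14, 15, 22]
|union| = 4

4


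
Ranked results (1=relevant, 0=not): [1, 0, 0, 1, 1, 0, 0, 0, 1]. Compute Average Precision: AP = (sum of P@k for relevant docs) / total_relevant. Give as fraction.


Computing P@k for each relevant position:
Position 1: relevant, P@1 = 1/1 = 1
Position 2: not relevant
Position 3: not relevant
Position 4: relevant, P@4 = 2/4 = 1/2
Position 5: relevant, P@5 = 3/5 = 3/5
Position 6: not relevant
Position 7: not relevant
Position 8: not relevant
Position 9: relevant, P@9 = 4/9 = 4/9
Sum of P@k = 1 + 1/2 + 3/5 + 4/9 = 229/90
AP = 229/90 / 4 = 229/360

229/360


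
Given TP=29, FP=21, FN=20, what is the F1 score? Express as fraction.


F1 = 2 * P * R / (P + R)
P = TP/(TP+FP) = 29/50 = 29/50
R = TP/(TP+FN) = 29/49 = 29/49
2 * P * R = 2 * 29/50 * 29/49 = 841/1225
P + R = 29/50 + 29/49 = 2871/2450
F1 = 841/1225 / 2871/2450 = 58/99

58/99


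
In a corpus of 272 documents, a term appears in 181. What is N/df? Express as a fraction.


IDF ratio = N / df
= 272 / 181
= 272/181

272/181


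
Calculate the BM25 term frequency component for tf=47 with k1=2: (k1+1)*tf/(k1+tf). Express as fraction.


BM25 TF component = (k1+1)*tf / (k1+tf)
k1 = 2, tf = 47
Numerator = (2+1)*47 = 141
Denominator = 2 + 47 = 49
= 141/49 = 141/49

141/49


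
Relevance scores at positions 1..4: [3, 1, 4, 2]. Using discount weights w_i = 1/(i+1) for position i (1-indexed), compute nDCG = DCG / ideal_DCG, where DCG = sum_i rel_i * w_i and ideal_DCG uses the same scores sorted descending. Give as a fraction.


Position discount weights w_i = 1/(i+1) for i=1..4:
Weights = [1/2, 1/3, 1/4, 1/5]
Actual relevance: [3, 1, 4, 2]
DCG = 3/2 + 1/3 + 4/4 + 2/5 = 97/30
Ideal relevance (sorted desc): [4, 3, 2, 1]
Ideal DCG = 4/2 + 3/3 + 2/4 + 1/5 = 37/10
nDCG = DCG / ideal_DCG = 97/30 / 37/10 = 97/111

97/111


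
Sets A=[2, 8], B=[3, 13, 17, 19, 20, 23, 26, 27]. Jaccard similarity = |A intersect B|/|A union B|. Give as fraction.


A intersect B = []
|A intersect B| = 0
A union B = [2, 3, 8, 13, 17, 19, 20, 23, 26, 27]
|A union B| = 10
Jaccard = 0/10 = 0

0


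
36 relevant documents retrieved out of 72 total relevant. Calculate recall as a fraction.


Recall = retrieved_relevant / total_relevant
= 36 / 72
= 36 / (36 + 36)
= 1/2

1/2


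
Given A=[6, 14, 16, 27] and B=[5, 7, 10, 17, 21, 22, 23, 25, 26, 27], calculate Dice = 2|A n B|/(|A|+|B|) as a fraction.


A intersect B = [27]
|A intersect B| = 1
|A| = 4, |B| = 10
Dice = 2*1 / (4+10)
= 2 / 14 = 1/7

1/7


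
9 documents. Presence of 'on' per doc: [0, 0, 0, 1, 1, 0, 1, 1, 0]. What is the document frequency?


Checking each document for 'on':
Doc 1: absent
Doc 2: absent
Doc 3: absent
Doc 4: present
Doc 5: present
Doc 6: absent
Doc 7: present
Doc 8: present
Doc 9: absent
df = sum of presences = 0 + 0 + 0 + 1 + 1 + 0 + 1 + 1 + 0 = 4

4


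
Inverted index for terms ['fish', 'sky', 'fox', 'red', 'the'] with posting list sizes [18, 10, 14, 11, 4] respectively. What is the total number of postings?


Summing posting list sizes:
'fish': 18 postings
'sky': 10 postings
'fox': 14 postings
'red': 11 postings
'the': 4 postings
Total = 18 + 10 + 14 + 11 + 4 = 57

57


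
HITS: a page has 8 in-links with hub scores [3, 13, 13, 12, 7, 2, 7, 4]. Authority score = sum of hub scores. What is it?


Authority = sum of hub scores of in-linkers
In-link 1: hub score = 3
In-link 2: hub score = 13
In-link 3: hub score = 13
In-link 4: hub score = 12
In-link 5: hub score = 7
In-link 6: hub score = 2
In-link 7: hub score = 7
In-link 8: hub score = 4
Authority = 3 + 13 + 13 + 12 + 7 + 2 + 7 + 4 = 61

61


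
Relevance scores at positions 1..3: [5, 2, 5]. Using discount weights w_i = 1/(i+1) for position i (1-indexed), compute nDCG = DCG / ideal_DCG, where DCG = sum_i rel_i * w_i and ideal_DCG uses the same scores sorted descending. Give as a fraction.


Position discount weights w_i = 1/(i+1) for i=1..3:
Weights = [1/2, 1/3, 1/4]
Actual relevance: [5, 2, 5]
DCG = 5/2 + 2/3 + 5/4 = 53/12
Ideal relevance (sorted desc): [5, 5, 2]
Ideal DCG = 5/2 + 5/3 + 2/4 = 14/3
nDCG = DCG / ideal_DCG = 53/12 / 14/3 = 53/56

53/56


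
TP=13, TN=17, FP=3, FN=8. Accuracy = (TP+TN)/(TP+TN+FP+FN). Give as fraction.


Accuracy = (TP + TN) / (TP + TN + FP + FN)
TP + TN = 13 + 17 = 30
Total = 13 + 17 + 3 + 8 = 41
Accuracy = 30 / 41 = 30/41

30/41


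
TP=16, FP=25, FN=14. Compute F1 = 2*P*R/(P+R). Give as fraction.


F1 = 2 * P * R / (P + R)
P = TP/(TP+FP) = 16/41 = 16/41
R = TP/(TP+FN) = 16/30 = 8/15
2 * P * R = 2 * 16/41 * 8/15 = 256/615
P + R = 16/41 + 8/15 = 568/615
F1 = 256/615 / 568/615 = 32/71

32/71


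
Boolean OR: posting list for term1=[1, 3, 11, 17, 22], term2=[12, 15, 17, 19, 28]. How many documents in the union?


Boolean OR: find union of posting lists
term1 docs: [1, 3, 11, 17, 22]
term2 docs: [12, 15, 17, 19, 28]
Union: [1, 3, 11, 12, 15, 17, 19, 22, 28]
|union| = 9

9


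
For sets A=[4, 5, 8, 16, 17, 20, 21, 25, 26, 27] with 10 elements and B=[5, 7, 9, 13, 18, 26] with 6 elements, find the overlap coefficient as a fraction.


A intersect B = [5, 26]
|A intersect B| = 2
min(|A|, |B|) = min(10, 6) = 6
Overlap = 2 / 6 = 1/3

1/3


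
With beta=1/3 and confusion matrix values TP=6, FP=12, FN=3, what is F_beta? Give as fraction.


P = TP/(TP+FP) = 6/18 = 1/3
R = TP/(TP+FN) = 6/9 = 2/3
beta^2 = 1/3^2 = 1/9
(1 + beta^2) = 10/9
Numerator = (1+beta^2)*P*R = 20/81
Denominator = beta^2*P + R = 1/27 + 2/3 = 19/27
F_beta = 20/57

20/57


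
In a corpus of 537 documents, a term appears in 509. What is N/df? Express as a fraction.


IDF ratio = N / df
= 537 / 509
= 537/509

537/509


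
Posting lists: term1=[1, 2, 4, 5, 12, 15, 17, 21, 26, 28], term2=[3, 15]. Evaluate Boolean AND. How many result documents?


Boolean AND: find intersection of posting lists
term1 docs: [1, 2, 4, 5, 12, 15, 17, 21, 26, 28]
term2 docs: [3, 15]
Intersection: [15]
|intersection| = 1

1


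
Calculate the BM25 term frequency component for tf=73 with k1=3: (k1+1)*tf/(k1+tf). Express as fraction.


BM25 TF component = (k1+1)*tf / (k1+tf)
k1 = 3, tf = 73
Numerator = (3+1)*73 = 292
Denominator = 3 + 73 = 76
= 292/76 = 73/19

73/19


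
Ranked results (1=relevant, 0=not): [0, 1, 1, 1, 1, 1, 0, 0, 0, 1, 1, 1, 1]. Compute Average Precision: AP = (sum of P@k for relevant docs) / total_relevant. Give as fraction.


Computing P@k for each relevant position:
Position 1: not relevant
Position 2: relevant, P@2 = 1/2 = 1/2
Position 3: relevant, P@3 = 2/3 = 2/3
Position 4: relevant, P@4 = 3/4 = 3/4
Position 5: relevant, P@5 = 4/5 = 4/5
Position 6: relevant, P@6 = 5/6 = 5/6
Position 7: not relevant
Position 8: not relevant
Position 9: not relevant
Position 10: relevant, P@10 = 6/10 = 3/5
Position 11: relevant, P@11 = 7/11 = 7/11
Position 12: relevant, P@12 = 8/12 = 2/3
Position 13: relevant, P@13 = 9/13 = 9/13
Sum of P@k = 1/2 + 2/3 + 3/4 + 4/5 + 5/6 + 3/5 + 7/11 + 2/3 + 9/13 = 52727/8580
AP = 52727/8580 / 9 = 52727/77220

52727/77220


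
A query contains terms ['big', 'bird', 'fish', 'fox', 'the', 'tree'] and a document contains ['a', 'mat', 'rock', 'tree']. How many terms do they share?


Query terms: ['big', 'bird', 'fish', 'fox', 'the', 'tree']
Document terms: ['a', 'mat', 'rock', 'tree']
Common terms: ['tree']
Overlap count = 1

1


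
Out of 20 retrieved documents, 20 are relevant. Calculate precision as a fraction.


Precision = relevant_retrieved / total_retrieved
= 20 / 20
= 20 / (20 + 0)
= 1

1


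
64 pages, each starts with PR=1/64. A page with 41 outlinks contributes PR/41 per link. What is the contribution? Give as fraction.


Initial PR = 1/64 = 1/64
Outlinks = 41
Contribution per link = PR / outlinks
= 1/64 / 41
= 1/2624

1/2624


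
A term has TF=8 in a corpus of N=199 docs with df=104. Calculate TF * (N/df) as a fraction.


TF * (N/df)
= 8 * (199/104)
= 8 * 199/104
= 199/13

199/13


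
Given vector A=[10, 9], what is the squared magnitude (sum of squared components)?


|A|^2 = sum of squared components
A[0]^2 = 10^2 = 100
A[1]^2 = 9^2 = 81
Sum = 100 + 81 = 181

181


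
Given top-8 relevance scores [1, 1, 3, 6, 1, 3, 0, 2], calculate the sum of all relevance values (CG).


Cumulative Gain = sum of relevance scores
Position 1: rel=1, running sum=1
Position 2: rel=1, running sum=2
Position 3: rel=3, running sum=5
Position 4: rel=6, running sum=11
Position 5: rel=1, running sum=12
Position 6: rel=3, running sum=15
Position 7: rel=0, running sum=15
Position 8: rel=2, running sum=17
CG = 17

17


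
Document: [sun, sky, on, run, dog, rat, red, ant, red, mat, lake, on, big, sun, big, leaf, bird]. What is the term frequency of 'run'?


Document has 17 words
Scanning for 'run':
Found at positions: [3]
Count = 1

1


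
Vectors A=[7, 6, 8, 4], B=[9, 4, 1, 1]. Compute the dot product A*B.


Dot product = sum of element-wise products
A[0]*B[0] = 7*9 = 63
A[1]*B[1] = 6*4 = 24
A[2]*B[2] = 8*1 = 8
A[3]*B[3] = 4*1 = 4
Sum = 63 + 24 + 8 + 4 = 99

99


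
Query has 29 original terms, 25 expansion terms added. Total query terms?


Original terms: 29
Expansion terms: 25
Total = 29 + 25 = 54

54


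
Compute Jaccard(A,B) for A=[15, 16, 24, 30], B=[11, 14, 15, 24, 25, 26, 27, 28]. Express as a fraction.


A intersect B = [15, 24]
|A intersect B| = 2
A union B = [11, 14, 15, 16, 24, 25, 26, 27, 28, 30]
|A union B| = 10
Jaccard = 2/10 = 1/5

1/5


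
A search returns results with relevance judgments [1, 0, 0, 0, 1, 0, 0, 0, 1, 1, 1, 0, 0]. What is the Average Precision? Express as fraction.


Computing P@k for each relevant position:
Position 1: relevant, P@1 = 1/1 = 1
Position 2: not relevant
Position 3: not relevant
Position 4: not relevant
Position 5: relevant, P@5 = 2/5 = 2/5
Position 6: not relevant
Position 7: not relevant
Position 8: not relevant
Position 9: relevant, P@9 = 3/9 = 1/3
Position 10: relevant, P@10 = 4/10 = 2/5
Position 11: relevant, P@11 = 5/11 = 5/11
Position 12: not relevant
Position 13: not relevant
Sum of P@k = 1 + 2/5 + 1/3 + 2/5 + 5/11 = 427/165
AP = 427/165 / 5 = 427/825

427/825


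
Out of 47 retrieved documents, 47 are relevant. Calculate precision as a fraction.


Precision = relevant_retrieved / total_retrieved
= 47 / 47
= 47 / (47 + 0)
= 1

1


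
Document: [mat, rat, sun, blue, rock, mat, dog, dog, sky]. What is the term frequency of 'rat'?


Document has 9 words
Scanning for 'rat':
Found at positions: [1]
Count = 1

1


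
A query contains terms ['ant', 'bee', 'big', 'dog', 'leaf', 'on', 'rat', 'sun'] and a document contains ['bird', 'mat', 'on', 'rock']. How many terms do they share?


Query terms: ['ant', 'bee', 'big', 'dog', 'leaf', 'on', 'rat', 'sun']
Document terms: ['bird', 'mat', 'on', 'rock']
Common terms: ['on']
Overlap count = 1

1


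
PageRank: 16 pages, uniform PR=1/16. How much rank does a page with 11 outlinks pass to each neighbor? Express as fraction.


Initial PR = 1/16 = 1/16
Outlinks = 11
Contribution per link = PR / outlinks
= 1/16 / 11
= 1/176

1/176


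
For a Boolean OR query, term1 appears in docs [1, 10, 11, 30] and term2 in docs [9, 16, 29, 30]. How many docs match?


Boolean OR: find union of posting lists
term1 docs: [1, 10, 11, 30]
term2 docs: [9, 16, 29, 30]
Union: [1, 9, 10, 11, 16, 29, 30]
|union| = 7

7


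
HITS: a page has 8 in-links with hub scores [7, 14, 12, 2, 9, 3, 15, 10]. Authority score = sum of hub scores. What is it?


Authority = sum of hub scores of in-linkers
In-link 1: hub score = 7
In-link 2: hub score = 14
In-link 3: hub score = 12
In-link 4: hub score = 2
In-link 5: hub score = 9
In-link 6: hub score = 3
In-link 7: hub score = 15
In-link 8: hub score = 10
Authority = 7 + 14 + 12 + 2 + 9 + 3 + 15 + 10 = 72

72


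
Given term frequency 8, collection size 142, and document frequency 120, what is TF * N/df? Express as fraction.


TF * (N/df)
= 8 * (142/120)
= 8 * 71/60
= 142/15

142/15


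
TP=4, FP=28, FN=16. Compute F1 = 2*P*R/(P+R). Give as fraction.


F1 = 2 * P * R / (P + R)
P = TP/(TP+FP) = 4/32 = 1/8
R = TP/(TP+FN) = 4/20 = 1/5
2 * P * R = 2 * 1/8 * 1/5 = 1/20
P + R = 1/8 + 1/5 = 13/40
F1 = 1/20 / 13/40 = 2/13

2/13


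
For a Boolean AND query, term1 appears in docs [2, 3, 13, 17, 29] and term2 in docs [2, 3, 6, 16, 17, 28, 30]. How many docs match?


Boolean AND: find intersection of posting lists
term1 docs: [2, 3, 13, 17, 29]
term2 docs: [2, 3, 6, 16, 17, 28, 30]
Intersection: [2, 3, 17]
|intersection| = 3

3


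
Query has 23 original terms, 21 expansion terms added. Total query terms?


Original terms: 23
Expansion terms: 21
Total = 23 + 21 = 44

44


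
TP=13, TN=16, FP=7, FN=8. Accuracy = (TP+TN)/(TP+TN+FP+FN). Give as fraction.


Accuracy = (TP + TN) / (TP + TN + FP + FN)
TP + TN = 13 + 16 = 29
Total = 13 + 16 + 7 + 8 = 44
Accuracy = 29 / 44 = 29/44

29/44


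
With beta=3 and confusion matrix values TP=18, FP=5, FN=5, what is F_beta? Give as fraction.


P = TP/(TP+FP) = 18/23 = 18/23
R = TP/(TP+FN) = 18/23 = 18/23
beta^2 = 3^2 = 9
(1 + beta^2) = 10
Numerator = (1+beta^2)*P*R = 3240/529
Denominator = beta^2*P + R = 162/23 + 18/23 = 180/23
F_beta = 18/23

18/23


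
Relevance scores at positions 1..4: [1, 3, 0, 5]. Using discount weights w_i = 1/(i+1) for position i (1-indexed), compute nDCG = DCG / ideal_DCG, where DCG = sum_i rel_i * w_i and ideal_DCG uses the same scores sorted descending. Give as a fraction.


Position discount weights w_i = 1/(i+1) for i=1..4:
Weights = [1/2, 1/3, 1/4, 1/5]
Actual relevance: [1, 3, 0, 5]
DCG = 1/2 + 3/3 + 0/4 + 5/5 = 5/2
Ideal relevance (sorted desc): [5, 3, 1, 0]
Ideal DCG = 5/2 + 3/3 + 1/4 + 0/5 = 15/4
nDCG = DCG / ideal_DCG = 5/2 / 15/4 = 2/3

2/3


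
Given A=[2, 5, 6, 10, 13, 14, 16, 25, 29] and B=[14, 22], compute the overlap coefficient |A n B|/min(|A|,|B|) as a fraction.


A intersect B = [14]
|A intersect B| = 1
min(|A|, |B|) = min(9, 2) = 2
Overlap = 1 / 2 = 1/2

1/2


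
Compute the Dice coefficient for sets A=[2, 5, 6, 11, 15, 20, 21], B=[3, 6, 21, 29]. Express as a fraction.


A intersect B = [6, 21]
|A intersect B| = 2
|A| = 7, |B| = 4
Dice = 2*2 / (7+4)
= 4 / 11 = 4/11

4/11


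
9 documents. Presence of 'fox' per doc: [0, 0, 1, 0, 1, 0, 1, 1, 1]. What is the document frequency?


Checking each document for 'fox':
Doc 1: absent
Doc 2: absent
Doc 3: present
Doc 4: absent
Doc 5: present
Doc 6: absent
Doc 7: present
Doc 8: present
Doc 9: present
df = sum of presences = 0 + 0 + 1 + 0 + 1 + 0 + 1 + 1 + 1 = 5

5
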